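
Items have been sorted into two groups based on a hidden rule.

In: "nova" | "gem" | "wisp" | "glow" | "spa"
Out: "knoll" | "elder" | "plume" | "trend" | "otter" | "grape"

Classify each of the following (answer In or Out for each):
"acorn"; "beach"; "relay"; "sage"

Rule: length ≤ 4. This holds for each 'In' example and fails for each 'Out' one.

Out, Out, Out, In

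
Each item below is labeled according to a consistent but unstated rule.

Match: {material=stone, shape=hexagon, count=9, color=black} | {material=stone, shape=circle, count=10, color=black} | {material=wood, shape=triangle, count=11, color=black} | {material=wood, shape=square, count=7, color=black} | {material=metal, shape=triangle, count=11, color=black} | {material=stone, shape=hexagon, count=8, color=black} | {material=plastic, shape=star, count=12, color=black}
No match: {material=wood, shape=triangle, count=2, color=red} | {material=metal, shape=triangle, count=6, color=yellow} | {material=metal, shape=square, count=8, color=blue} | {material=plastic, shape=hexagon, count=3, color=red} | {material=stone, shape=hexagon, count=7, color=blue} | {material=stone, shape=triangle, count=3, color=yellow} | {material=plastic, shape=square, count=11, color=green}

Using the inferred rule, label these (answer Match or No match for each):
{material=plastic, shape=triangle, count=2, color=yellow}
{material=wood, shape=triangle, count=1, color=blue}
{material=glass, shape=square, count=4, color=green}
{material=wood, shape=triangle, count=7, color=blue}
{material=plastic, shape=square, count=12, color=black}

No match, No match, No match, No match, Match

The classifier is using: color is black.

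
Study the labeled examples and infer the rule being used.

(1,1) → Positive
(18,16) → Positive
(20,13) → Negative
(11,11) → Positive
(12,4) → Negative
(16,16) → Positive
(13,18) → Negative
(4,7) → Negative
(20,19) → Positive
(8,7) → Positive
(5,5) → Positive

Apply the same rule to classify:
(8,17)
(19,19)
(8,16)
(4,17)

Negative, Positive, Negative, Negative

Every 'Positive' example satisfies: |first − second| ≤ 2. None of the 'Negative' examples do.
(8,17) — |8−17| = 9, hence Negative.
(19,19) — |19−19| = 0, hence Positive.
(8,16) — |8−16| = 8, hence Negative.
(4,17) — |4−17| = 13, hence Negative.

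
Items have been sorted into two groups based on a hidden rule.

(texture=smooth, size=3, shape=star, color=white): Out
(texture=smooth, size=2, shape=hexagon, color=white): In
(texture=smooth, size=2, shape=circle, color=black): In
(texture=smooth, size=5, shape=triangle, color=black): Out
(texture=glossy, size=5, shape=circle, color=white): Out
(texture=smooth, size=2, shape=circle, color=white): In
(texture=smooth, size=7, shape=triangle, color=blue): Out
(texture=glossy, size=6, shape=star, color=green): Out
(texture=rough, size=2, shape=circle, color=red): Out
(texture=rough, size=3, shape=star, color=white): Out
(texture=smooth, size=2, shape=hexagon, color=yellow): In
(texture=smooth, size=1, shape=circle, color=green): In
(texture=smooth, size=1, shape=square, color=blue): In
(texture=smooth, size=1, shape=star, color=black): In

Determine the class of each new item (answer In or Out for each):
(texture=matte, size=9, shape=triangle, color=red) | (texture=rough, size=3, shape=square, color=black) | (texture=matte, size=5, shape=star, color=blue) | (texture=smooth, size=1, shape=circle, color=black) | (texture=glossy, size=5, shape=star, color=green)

The common property of the 'In' items is: texture is smooth AND size ≤ 2. No 'Out' item has it.
(texture=matte, size=9, shape=triangle, color=red): texture is matte, size = 9 — does not pass, so Out. (texture=rough, size=3, shape=square, color=black): texture is rough, size = 3 — does not pass, so Out. (texture=matte, size=5, shape=star, color=blue): texture is matte, size = 5 — does not pass, so Out. (texture=smooth, size=1, shape=circle, color=black): texture is smooth, size = 1 — passes, so In. (texture=glossy, size=5, shape=star, color=green): texture is glossy, size = 5 — does not pass, so Out.

Out, Out, Out, In, Out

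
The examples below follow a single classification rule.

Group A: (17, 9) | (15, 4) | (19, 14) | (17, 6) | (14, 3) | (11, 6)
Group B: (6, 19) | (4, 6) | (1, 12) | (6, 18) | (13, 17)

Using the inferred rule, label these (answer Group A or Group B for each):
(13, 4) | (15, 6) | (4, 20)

The simplest hypothesis consistent with all the labels is: first > second.
(13, 4): 13 > 4, fits → Group A. (15, 6): 15 > 6, fits → Group A. (4, 20): 4 < 20, does not satisfy this → Group B.

Group A, Group A, Group B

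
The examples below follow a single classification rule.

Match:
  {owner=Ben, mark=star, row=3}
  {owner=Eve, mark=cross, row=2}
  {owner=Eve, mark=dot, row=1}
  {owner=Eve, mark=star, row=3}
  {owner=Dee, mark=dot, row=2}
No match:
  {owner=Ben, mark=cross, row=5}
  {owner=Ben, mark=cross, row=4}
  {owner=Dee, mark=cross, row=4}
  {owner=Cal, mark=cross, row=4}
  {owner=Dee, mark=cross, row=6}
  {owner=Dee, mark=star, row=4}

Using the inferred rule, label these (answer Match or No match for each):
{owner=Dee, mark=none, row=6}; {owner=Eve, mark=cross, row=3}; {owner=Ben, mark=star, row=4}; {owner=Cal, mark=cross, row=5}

No match, Match, No match, No match

The distinguishing property — row ≤ 3 — holds for all the 'Match' cases and none of the 'No match' cases.
{owner=Dee, mark=none, row=6}: row = 6, does not fit → No match.
{owner=Eve, mark=cross, row=3}: row = 3, qualifies → Match.
{owner=Ben, mark=star, row=4}: row = 4, does not fit → No match.
{owner=Cal, mark=cross, row=5}: row = 5, does not fit → No match.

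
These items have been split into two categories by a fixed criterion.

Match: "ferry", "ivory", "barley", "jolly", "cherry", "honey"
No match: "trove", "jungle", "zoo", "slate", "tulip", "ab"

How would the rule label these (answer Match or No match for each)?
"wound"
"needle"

No match, No match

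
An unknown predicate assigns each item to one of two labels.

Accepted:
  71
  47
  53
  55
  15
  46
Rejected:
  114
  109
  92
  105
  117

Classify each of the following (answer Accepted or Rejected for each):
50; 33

Accepted, Accepted

All 'Accepted' examples share one property — at most 71 — and every 'Rejected' example lacks it.
50: Accepted (50 ≤ 71). 33: Accepted (33 ≤ 71).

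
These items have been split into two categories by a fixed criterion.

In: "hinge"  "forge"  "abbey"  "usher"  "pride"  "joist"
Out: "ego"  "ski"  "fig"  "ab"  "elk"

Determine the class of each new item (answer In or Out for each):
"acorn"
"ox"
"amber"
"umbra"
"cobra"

The rule appears to be: length 5.
"acorn": length 5 — has this property, so In. "ox": length 2 — does not fit, so Out. "amber": length 5 — has this property, so In. "umbra": length 5 — has this property, so In. "cobra": length 5 — has this property, so In.

In, Out, In, In, In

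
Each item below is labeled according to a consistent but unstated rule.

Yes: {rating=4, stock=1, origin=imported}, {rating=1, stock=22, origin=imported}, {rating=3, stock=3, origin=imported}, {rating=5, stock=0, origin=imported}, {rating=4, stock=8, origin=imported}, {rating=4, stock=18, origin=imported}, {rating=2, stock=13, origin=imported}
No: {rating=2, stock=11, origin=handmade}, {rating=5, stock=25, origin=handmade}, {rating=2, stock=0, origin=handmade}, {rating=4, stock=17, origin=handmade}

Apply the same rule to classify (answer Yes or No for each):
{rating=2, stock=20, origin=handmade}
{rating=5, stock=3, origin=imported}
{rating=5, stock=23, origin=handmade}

No, Yes, No

A rule that fits every label: origin is imported — true of each 'Yes' example, false of each 'No' one.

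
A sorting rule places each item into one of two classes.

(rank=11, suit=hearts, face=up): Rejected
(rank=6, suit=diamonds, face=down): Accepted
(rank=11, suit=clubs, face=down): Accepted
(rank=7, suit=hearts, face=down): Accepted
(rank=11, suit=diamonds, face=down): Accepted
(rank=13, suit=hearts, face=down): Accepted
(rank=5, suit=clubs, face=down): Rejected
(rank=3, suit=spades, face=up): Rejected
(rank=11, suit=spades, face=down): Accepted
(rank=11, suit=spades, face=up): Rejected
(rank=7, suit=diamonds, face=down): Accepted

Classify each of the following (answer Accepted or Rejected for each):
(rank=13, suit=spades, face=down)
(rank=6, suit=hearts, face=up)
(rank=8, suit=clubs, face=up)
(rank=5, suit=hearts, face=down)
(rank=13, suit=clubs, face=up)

Accepted, Rejected, Rejected, Rejected, Rejected

One predicate separates the groups cleanly: face is down AND rank ≥ 6.
(rank=13, suit=spades, face=down): Accepted (face is down, rank = 13). (rank=6, suit=hearts, face=up): Rejected (face is up, rank = 6). (rank=8, suit=clubs, face=up): Rejected (face is up, rank = 8). (rank=5, suit=hearts, face=down): Rejected (face is down, rank = 5). (rank=13, suit=clubs, face=up): Rejected (face is up, rank = 13).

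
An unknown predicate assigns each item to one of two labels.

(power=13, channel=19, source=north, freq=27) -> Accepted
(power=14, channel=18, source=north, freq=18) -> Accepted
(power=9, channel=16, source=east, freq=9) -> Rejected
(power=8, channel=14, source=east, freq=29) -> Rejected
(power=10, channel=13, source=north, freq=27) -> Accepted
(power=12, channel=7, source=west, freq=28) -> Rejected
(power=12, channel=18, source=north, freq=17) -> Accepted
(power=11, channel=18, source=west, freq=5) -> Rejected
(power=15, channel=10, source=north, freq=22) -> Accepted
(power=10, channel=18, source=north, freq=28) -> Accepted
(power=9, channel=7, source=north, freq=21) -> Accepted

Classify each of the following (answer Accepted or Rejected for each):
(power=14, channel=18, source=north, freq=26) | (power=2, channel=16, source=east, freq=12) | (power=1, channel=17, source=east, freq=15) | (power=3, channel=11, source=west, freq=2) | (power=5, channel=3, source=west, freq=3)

The pattern is that an item is 'Accepted' exactly when: source is north.
(power=14, channel=18, source=north, freq=26): source is north — qualifies, so Accepted.
(power=2, channel=16, source=east, freq=12): source is east — does not satisfy this, so Rejected.
(power=1, channel=17, source=east, freq=15): source is east — does not satisfy this, so Rejected.
(power=3, channel=11, source=west, freq=2): source is west — does not satisfy this, so Rejected.
(power=5, channel=3, source=west, freq=3): source is west — does not satisfy this, so Rejected.

Accepted, Rejected, Rejected, Rejected, Rejected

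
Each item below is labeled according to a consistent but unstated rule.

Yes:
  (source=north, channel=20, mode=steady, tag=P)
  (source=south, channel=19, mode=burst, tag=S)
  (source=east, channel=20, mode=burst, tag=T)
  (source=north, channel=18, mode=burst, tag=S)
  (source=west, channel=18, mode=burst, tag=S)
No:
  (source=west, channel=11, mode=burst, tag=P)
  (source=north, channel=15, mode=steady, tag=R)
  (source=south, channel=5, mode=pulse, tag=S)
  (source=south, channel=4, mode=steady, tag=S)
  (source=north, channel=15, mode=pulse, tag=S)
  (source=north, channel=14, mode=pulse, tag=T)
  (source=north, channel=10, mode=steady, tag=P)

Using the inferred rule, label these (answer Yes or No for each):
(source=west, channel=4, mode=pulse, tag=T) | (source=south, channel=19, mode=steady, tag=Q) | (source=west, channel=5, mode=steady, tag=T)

Every 'Yes' example satisfies: channel ≥ 18. None of the 'No' examples do.
(source=west, channel=4, mode=pulse, tag=T) — channel = 4, hence No.
(source=south, channel=19, mode=steady, tag=Q) — channel = 19, hence Yes.
(source=west, channel=5, mode=steady, tag=T) — channel = 5, hence No.

No, Yes, No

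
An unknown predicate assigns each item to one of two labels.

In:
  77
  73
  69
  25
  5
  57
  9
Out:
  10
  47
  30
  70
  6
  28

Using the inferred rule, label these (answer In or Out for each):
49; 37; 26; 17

The classifier is using: ≡ 1 (mod 4).
49 — 49 mod 4 = 1, hence In. 37 — 37 mod 4 = 1, hence In. 26 — 26 mod 4 = 2, hence Out. 17 — 17 mod 4 = 1, hence In.

In, In, Out, In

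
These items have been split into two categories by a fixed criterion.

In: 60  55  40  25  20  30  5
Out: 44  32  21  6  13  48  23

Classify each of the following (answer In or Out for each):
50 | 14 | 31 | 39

In, Out, Out, Out

The simplest hypothesis consistent with all the labels is: multiple of 5.
50 → 50 = 5·10 → In.
14 → 14 = 5·2 + 4 → Out.
31 → 31 = 5·6 + 1 → Out.
39 → 39 = 5·7 + 4 → Out.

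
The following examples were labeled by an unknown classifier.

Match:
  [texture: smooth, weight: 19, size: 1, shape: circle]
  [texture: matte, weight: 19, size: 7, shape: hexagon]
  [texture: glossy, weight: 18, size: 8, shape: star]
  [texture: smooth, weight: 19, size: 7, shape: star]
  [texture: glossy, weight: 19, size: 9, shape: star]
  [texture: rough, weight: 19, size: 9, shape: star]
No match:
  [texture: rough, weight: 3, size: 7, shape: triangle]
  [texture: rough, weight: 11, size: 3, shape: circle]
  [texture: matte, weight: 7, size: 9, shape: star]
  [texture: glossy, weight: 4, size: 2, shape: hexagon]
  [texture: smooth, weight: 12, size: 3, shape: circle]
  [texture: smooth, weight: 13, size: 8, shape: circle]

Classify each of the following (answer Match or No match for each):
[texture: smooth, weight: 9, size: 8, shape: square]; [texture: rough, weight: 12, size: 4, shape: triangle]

A rule that fits every label: weight ≥ 18 — true of each 'Match' example, false of each 'No match' one.
[texture: smooth, weight: 9, size: 8, shape: square] → weight = 9 → No match. [texture: rough, weight: 12, size: 4, shape: triangle] → weight = 12 → No match.

No match, No match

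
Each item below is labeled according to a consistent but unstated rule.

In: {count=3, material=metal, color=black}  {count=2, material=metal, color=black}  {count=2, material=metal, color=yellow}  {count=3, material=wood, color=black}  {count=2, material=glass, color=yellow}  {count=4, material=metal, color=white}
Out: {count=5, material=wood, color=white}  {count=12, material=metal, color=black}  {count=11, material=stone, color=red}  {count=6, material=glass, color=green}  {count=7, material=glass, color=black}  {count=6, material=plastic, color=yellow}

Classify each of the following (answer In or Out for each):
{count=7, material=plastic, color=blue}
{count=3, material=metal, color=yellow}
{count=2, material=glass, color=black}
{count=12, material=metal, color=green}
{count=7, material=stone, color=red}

Out, In, In, Out, Out

The rule appears to be: count ≤ 4.
{count=7, material=plastic, color=blue}: Out (count = 7). {count=3, material=metal, color=yellow}: In (count = 3). {count=2, material=glass, color=black}: In (count = 2). {count=12, material=metal, color=green}: Out (count = 12). {count=7, material=stone, color=red}: Out (count = 7).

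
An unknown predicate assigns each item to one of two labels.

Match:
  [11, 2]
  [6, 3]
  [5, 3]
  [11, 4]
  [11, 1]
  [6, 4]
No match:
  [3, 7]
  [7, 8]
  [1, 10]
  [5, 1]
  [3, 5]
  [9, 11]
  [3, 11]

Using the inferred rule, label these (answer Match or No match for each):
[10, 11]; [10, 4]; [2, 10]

No match, Match, No match

'Match' ⟺ first > second AND sum ≥ 8.
No match: [10, 11], since 10 < 11, 10+11 = 21.
Match: [10, 4], since 10 > 4, 10+4 = 14.
No match: [2, 10], since 2 < 10, 2+10 = 12.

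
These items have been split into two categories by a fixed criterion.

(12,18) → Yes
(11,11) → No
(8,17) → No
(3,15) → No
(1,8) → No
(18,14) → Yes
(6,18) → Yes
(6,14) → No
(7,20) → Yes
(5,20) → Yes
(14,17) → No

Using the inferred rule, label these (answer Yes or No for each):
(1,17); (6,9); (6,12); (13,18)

One predicate separates the groups cleanly: max ≥ 18.
(1,17): max 17 — fails this test, so No. (6,9): max 9 — fails this test, so No. (6,12): max 12 — fails this test, so No. (13,18): max 18 — passes, so Yes.

No, No, No, Yes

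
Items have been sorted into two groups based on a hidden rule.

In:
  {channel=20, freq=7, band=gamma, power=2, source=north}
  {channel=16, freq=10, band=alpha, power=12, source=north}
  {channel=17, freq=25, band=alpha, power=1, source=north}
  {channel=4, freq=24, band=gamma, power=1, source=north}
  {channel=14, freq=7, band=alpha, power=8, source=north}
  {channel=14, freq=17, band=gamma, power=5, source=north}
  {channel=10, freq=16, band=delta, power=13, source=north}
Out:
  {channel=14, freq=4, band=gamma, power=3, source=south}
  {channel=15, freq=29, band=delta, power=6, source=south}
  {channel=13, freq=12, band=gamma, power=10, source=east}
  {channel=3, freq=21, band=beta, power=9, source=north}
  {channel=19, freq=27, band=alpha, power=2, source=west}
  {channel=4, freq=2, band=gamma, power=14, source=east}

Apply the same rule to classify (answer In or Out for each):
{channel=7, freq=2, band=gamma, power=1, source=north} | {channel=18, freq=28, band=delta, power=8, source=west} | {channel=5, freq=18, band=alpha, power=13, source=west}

In, Out, Out

Every 'In' example satisfies: source is north AND channel ≥ 4. None of the 'Out' examples do.
{channel=7, freq=2, band=gamma, power=1, source=north}: source is north, channel = 7, matches → In.
{channel=18, freq=28, band=delta, power=8, source=west}: source is west, channel = 18, doesn't match → Out.
{channel=5, freq=18, band=alpha, power=13, source=west}: source is west, channel = 5, doesn't match → Out.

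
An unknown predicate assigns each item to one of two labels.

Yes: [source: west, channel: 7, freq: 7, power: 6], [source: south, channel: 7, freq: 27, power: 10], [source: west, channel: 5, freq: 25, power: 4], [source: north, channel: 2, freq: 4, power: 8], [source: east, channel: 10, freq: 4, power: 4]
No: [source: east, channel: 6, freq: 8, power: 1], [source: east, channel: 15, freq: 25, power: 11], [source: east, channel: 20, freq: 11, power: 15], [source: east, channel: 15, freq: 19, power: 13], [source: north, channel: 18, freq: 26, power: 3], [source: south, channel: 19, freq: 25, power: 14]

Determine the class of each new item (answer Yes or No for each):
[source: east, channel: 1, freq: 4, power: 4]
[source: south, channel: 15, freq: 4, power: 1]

A rule that fits every label: power ≥ 4 AND power ≤ 10 — true of each 'Yes' example, false of each 'No' one.
[source: east, channel: 1, freq: 4, power: 4] → power = 4 → Yes.
[source: south, channel: 15, freq: 4, power: 1] → power = 1 → No.

Yes, No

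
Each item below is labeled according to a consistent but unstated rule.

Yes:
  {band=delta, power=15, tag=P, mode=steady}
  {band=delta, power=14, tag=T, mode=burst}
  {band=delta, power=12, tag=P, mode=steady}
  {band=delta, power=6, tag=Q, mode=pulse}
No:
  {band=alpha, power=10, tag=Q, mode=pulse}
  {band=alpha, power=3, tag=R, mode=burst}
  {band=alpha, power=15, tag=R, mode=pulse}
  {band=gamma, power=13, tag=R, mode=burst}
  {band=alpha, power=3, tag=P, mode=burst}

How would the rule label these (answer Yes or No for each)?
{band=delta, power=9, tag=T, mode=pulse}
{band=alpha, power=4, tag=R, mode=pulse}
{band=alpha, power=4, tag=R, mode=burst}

Yes, No, No

The distinguishing property — band is delta — holds for all the 'Yes' cases and none of the 'No' cases.
{band=delta, power=9, tag=T, mode=pulse}: band is delta, fits → Yes.
{band=alpha, power=4, tag=R, mode=pulse}: band is alpha, does not pass → No.
{band=alpha, power=4, tag=R, mode=burst}: band is alpha, does not pass → No.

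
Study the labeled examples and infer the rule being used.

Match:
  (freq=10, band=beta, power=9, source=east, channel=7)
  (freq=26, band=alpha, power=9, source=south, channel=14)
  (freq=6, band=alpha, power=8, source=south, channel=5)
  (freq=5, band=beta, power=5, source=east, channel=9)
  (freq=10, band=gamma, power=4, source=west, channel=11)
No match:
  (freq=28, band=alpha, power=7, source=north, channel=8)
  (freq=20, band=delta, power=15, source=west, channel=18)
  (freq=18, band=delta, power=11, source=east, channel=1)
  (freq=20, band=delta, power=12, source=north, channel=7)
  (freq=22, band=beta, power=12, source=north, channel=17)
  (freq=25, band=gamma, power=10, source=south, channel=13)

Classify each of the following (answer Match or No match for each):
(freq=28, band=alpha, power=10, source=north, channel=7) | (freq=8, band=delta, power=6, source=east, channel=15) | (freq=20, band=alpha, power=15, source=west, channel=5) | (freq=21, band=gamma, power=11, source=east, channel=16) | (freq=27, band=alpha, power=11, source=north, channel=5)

The rule appears to be: power ≤ 9 AND freq ≤ 26.
(freq=28, band=alpha, power=10, source=north, channel=7): No match (power = 10, freq = 28). (freq=8, band=delta, power=6, source=east, channel=15): Match (power = 6, freq = 8). (freq=20, band=alpha, power=15, source=west, channel=5): No match (power = 15, freq = 20). (freq=21, band=gamma, power=11, source=east, channel=16): No match (power = 11, freq = 21). (freq=27, band=alpha, power=11, source=north, channel=5): No match (power = 11, freq = 27).

No match, Match, No match, No match, No match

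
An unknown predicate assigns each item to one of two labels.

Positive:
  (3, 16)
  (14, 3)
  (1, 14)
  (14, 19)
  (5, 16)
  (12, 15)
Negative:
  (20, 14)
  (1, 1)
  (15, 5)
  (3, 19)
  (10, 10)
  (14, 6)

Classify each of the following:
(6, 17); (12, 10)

The classifier is using: sum is odd.

Positive, Negative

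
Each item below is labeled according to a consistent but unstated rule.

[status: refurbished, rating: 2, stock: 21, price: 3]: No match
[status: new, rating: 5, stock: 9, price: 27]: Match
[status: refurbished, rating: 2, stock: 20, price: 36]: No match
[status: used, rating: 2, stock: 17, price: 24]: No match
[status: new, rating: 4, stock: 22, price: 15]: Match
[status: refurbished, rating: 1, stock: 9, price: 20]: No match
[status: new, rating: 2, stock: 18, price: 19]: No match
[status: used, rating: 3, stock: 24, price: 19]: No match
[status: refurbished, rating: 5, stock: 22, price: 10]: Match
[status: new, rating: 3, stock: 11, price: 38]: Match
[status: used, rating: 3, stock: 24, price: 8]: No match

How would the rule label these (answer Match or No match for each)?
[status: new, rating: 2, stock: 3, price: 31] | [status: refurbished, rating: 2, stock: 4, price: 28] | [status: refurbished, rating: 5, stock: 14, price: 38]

'Match' ⟺ rating ≥ 3 AND stock ≤ 22.
[status: new, rating: 2, stock: 3, price: 31] — rating = 2, stock = 3, hence No match.
[status: refurbished, rating: 2, stock: 4, price: 28] — rating = 2, stock = 4, hence No match.
[status: refurbished, rating: 5, stock: 14, price: 38] — rating = 5, stock = 14, hence Match.

No match, No match, Match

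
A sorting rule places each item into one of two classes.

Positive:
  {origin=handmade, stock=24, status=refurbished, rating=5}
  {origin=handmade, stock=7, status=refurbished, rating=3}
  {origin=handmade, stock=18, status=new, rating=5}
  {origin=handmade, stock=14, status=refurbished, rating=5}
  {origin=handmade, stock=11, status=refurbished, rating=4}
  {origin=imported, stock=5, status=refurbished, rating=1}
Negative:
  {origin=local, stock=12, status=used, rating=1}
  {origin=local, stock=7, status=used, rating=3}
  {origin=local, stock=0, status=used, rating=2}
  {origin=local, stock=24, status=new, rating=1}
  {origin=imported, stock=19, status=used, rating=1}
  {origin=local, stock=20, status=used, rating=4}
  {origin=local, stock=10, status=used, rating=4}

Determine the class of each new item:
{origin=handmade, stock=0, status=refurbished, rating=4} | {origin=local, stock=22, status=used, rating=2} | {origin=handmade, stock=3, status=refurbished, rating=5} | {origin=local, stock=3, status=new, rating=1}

The simplest hypothesis consistent with all the labels is: status is refurbished OR origin is handmade.
{origin=handmade, stock=0, status=refurbished, rating=4}: status is refurbished, origin is handmade — matches, so Positive. {origin=local, stock=22, status=used, rating=2}: status is used, origin is local — doesn't match, so Negative. {origin=handmade, stock=3, status=refurbished, rating=5}: status is refurbished, origin is handmade — matches, so Positive. {origin=local, stock=3, status=new, rating=1}: status is new, origin is local — doesn't match, so Negative.

Positive, Negative, Positive, Negative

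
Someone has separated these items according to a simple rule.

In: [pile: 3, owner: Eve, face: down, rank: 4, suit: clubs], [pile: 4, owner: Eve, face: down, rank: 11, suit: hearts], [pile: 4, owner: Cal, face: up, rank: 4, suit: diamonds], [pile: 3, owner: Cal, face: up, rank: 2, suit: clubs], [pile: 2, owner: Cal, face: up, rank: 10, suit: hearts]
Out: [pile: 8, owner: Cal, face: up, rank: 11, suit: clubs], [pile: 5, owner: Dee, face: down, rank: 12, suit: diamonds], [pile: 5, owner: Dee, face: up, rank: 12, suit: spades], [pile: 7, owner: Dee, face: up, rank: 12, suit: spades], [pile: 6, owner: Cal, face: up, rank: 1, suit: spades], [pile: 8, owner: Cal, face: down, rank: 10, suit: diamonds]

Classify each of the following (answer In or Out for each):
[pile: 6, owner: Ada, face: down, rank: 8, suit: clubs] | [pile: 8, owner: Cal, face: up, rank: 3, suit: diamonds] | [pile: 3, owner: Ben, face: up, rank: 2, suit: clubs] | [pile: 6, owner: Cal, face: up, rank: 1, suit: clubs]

Out, Out, In, Out

The classifier is using: pile ≤ 4.
[pile: 6, owner: Ada, face: down, rank: 8, suit: clubs]: Out (pile = 6). [pile: 8, owner: Cal, face: up, rank: 3, suit: diamonds]: Out (pile = 8). [pile: 3, owner: Ben, face: up, rank: 2, suit: clubs]: In (pile = 3). [pile: 6, owner: Cal, face: up, rank: 1, suit: clubs]: Out (pile = 6).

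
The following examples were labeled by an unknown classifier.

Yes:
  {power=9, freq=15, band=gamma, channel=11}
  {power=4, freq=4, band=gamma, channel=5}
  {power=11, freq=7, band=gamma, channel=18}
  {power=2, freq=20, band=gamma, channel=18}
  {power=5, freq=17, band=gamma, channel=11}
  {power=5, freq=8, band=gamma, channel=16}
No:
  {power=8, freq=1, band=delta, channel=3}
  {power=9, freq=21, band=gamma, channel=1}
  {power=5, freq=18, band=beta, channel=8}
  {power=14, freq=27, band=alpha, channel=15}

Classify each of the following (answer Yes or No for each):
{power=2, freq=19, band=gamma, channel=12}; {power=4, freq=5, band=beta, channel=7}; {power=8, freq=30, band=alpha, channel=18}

Yes, No, No

The classifier is using: band is gamma AND freq ≤ 20.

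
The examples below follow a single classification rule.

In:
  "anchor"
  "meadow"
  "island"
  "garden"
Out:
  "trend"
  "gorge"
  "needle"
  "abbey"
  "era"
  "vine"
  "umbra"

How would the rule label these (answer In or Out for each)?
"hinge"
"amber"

The common property of the 'In' items is: even length AND contains 'a'. No 'Out' item has it.
"hinge" — length 5, no 'a', hence Out.
"amber" — length 5, has 'a', hence Out.

Out, Out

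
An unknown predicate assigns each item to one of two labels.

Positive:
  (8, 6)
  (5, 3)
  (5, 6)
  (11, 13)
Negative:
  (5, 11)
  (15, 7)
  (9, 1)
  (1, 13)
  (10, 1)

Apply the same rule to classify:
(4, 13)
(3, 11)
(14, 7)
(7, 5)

Negative, Negative, Negative, Positive

The common property of the 'Positive' items is: |first − second| ≤ 2. No 'Negative' item has it.
(4, 13): |4−13| = 9 — does not fit, so Negative. (3, 11): |3−11| = 8 — does not fit, so Negative. (14, 7): |14−7| = 7 — does not fit, so Negative. (7, 5): |7−5| = 2 — passes, so Positive.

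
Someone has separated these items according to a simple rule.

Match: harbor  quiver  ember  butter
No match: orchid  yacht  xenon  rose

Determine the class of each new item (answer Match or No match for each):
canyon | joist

No match, No match

'Match' ⟺ ends with 'r'.
canyon: ends with 'n' — fails the rule, so No match.
joist: ends with 't' — fails the rule, so No match.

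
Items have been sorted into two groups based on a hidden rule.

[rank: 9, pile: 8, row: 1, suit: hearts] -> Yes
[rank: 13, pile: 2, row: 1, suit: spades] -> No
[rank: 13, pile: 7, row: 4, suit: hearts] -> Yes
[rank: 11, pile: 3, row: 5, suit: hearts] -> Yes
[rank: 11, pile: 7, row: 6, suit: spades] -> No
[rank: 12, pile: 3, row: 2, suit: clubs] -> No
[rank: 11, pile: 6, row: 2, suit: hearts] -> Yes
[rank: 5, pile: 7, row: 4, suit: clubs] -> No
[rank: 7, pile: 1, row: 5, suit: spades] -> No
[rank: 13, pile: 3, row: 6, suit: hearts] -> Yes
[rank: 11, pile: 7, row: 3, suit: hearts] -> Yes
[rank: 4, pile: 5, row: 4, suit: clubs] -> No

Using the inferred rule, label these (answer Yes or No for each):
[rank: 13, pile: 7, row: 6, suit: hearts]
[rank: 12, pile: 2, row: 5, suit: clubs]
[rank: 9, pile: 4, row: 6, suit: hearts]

Yes, No, Yes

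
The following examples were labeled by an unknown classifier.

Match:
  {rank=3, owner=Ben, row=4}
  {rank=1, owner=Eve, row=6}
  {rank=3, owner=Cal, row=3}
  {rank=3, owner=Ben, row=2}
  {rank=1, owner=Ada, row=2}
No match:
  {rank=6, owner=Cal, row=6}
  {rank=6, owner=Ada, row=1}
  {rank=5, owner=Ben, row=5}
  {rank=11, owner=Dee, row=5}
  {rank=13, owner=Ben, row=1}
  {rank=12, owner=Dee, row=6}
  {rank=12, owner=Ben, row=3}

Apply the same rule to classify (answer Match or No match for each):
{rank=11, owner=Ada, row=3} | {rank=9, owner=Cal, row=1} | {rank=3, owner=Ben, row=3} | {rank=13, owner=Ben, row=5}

No match, No match, Match, No match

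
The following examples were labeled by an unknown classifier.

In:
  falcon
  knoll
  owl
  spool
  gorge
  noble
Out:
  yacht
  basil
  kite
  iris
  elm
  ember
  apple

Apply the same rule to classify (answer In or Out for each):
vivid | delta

Out, Out

The rule appears to be: contains 'o'.
vivid — no 'o', hence Out. delta — no 'o', hence Out.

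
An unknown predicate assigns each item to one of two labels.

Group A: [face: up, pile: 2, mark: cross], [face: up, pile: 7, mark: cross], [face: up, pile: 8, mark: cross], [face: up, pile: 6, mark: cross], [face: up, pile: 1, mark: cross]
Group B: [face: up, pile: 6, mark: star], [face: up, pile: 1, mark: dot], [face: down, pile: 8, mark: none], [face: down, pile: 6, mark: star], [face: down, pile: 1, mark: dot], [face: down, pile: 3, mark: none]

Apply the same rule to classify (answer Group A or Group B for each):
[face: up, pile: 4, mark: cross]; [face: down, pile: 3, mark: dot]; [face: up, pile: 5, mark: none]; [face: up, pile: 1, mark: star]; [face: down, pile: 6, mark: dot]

Group A, Group B, Group B, Group B, Group B

'Group A' ⟺ mark is cross.
[face: up, pile: 4, mark: cross]: mark is cross — passes, so Group A. [face: down, pile: 3, mark: dot]: mark is dot — does not satisfy this, so Group B. [face: up, pile: 5, mark: none]: mark is none — does not satisfy this, so Group B. [face: up, pile: 1, mark: star]: mark is star — does not satisfy this, so Group B. [face: down, pile: 6, mark: dot]: mark is dot — does not satisfy this, so Group B.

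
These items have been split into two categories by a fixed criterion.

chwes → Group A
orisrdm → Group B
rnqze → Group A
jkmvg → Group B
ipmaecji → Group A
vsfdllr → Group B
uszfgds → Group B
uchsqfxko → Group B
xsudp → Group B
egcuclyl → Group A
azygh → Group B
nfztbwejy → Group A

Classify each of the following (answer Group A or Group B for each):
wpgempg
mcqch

Every 'Group A' example satisfies: contains 'e'. None of the 'Group B' examples do.
wpgempg: Group A (has 'e').
mcqch: Group B (no 'e').

Group A, Group B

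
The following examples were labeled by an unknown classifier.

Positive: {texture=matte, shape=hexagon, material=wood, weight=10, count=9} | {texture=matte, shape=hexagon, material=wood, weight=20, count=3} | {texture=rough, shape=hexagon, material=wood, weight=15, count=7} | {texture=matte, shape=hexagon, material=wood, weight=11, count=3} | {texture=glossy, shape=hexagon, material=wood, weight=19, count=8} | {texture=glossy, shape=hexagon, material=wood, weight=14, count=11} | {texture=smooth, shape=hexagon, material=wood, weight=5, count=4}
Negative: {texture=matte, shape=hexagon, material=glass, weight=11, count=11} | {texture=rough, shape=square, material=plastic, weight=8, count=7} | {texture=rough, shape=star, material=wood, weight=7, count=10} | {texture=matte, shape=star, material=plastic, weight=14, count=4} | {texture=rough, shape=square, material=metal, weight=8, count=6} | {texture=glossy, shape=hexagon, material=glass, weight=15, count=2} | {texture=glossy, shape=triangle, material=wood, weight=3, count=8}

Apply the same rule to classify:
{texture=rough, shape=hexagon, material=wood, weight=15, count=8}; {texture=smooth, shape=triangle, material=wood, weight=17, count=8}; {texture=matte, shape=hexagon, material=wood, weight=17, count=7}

The simplest hypothesis consistent with all the labels is: material is wood AND shape is hexagon.

Positive, Negative, Positive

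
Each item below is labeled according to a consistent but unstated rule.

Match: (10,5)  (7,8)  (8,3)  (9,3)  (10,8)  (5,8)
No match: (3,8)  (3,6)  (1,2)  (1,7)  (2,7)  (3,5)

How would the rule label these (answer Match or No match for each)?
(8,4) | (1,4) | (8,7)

Match, No match, Match

The distinguishing property — first ≥ 5 — holds for all the 'Match' cases and none of the 'No match' cases.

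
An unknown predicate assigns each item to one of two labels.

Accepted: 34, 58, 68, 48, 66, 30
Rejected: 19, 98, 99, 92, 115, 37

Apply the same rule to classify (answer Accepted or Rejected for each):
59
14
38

Rejected, Accepted, Accepted

The common property of the 'Accepted' items is: even AND at most 68. No 'Rejected' item has it.
59 — 59 is odd, 59 ≤ 68, hence Rejected. 14 — 14 is even, 14 ≤ 68, hence Accepted. 38 — 38 is even, 38 ≤ 68, hence Accepted.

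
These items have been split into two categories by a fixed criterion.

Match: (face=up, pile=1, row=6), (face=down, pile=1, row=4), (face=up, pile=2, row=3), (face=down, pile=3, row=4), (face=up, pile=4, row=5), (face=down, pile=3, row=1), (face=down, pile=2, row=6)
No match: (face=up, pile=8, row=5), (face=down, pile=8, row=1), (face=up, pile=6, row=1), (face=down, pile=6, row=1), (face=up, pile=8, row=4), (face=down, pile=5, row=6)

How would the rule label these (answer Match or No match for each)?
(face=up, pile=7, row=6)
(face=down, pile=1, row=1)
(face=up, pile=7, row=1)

No match, Match, No match

The rule appears to be: pile ≤ 4.
(face=up, pile=7, row=6) → pile = 7 → No match. (face=down, pile=1, row=1) → pile = 1 → Match. (face=up, pile=7, row=1) → pile = 7 → No match.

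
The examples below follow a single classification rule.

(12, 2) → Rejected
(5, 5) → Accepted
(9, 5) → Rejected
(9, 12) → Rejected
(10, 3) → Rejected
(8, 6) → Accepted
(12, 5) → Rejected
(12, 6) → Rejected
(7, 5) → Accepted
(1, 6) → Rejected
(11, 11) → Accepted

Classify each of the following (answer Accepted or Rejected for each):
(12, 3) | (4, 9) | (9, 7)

Rejected, Rejected, Accepted

The classifier is using: |first − second| ≤ 2.
(12, 3) — |12−3| = 9, hence Rejected. (4, 9) — |4−9| = 5, hence Rejected. (9, 7) — |9−7| = 2, hence Accepted.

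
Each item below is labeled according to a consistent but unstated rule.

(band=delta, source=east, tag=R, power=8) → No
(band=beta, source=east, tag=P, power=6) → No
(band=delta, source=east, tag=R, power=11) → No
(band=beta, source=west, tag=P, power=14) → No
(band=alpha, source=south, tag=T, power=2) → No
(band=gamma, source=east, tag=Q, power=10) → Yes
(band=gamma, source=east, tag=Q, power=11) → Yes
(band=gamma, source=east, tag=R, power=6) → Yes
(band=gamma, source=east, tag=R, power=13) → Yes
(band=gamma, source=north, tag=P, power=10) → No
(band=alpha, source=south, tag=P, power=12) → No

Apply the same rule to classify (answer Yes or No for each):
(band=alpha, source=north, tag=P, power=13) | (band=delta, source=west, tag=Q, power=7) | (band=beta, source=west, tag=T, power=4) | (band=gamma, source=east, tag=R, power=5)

The classifier is using: band is gamma AND source is east.
(band=alpha, source=north, tag=P, power=13): band is alpha, source is north, does not fit → No.
(band=delta, source=west, tag=Q, power=7): band is delta, source is west, does not fit → No.
(band=beta, source=west, tag=T, power=4): band is beta, source is west, does not fit → No.
(band=gamma, source=east, tag=R, power=5): band is gamma, source is east, matches → Yes.

No, No, No, Yes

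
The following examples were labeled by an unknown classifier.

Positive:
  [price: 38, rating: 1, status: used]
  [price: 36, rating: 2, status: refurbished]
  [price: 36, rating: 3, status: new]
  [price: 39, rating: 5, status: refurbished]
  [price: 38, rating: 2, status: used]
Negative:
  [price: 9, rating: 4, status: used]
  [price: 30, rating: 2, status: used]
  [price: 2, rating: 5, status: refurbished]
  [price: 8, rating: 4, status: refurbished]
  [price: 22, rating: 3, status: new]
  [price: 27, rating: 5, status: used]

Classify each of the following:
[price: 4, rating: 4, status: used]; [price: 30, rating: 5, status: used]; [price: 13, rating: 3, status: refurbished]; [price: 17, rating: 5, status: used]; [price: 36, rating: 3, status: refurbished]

Negative, Negative, Negative, Negative, Positive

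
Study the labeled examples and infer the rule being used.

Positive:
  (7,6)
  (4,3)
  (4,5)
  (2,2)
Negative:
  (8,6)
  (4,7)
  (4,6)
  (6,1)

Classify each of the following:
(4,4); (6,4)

A rule that fits every label: |first − second| ≤ 1 — true of each 'Positive' example, false of each 'Negative' one.
(4,4) → |4−4| = 0 → Positive. (6,4) → |6−4| = 2 → Negative.

Positive, Negative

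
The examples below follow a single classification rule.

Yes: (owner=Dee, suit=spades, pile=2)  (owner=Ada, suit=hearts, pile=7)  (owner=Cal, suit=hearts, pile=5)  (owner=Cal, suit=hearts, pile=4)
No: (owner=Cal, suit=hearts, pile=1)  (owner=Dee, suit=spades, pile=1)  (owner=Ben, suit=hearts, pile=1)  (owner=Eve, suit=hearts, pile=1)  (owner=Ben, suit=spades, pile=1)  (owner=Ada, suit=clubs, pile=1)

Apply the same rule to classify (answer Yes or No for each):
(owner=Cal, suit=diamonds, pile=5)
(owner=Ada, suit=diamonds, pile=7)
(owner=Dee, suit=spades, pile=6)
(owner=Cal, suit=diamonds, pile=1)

Yes, Yes, Yes, No

The classifier is using: pile ≥ 2.
(owner=Cal, suit=diamonds, pile=5) → pile = 5 → Yes.
(owner=Ada, suit=diamonds, pile=7) → pile = 7 → Yes.
(owner=Dee, suit=spades, pile=6) → pile = 6 → Yes.
(owner=Cal, suit=diamonds, pile=1) → pile = 1 → No.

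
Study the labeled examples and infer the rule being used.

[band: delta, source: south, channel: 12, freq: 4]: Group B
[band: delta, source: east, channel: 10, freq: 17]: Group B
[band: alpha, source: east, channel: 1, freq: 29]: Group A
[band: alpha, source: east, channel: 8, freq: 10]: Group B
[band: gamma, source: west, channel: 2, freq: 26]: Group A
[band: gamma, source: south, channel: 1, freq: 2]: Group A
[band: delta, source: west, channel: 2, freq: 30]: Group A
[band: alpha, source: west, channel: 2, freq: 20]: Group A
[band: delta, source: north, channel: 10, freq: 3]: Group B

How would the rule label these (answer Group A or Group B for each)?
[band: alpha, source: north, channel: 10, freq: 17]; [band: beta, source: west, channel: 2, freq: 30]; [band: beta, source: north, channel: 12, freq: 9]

Group B, Group A, Group B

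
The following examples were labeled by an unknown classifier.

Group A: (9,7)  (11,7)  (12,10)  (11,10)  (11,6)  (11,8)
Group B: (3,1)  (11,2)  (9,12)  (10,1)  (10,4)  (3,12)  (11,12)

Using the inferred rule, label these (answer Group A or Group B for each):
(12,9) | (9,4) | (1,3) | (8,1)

Group A, Group B, Group B, Group B

'Group A' ⟺ first > second AND sum ≥ 15.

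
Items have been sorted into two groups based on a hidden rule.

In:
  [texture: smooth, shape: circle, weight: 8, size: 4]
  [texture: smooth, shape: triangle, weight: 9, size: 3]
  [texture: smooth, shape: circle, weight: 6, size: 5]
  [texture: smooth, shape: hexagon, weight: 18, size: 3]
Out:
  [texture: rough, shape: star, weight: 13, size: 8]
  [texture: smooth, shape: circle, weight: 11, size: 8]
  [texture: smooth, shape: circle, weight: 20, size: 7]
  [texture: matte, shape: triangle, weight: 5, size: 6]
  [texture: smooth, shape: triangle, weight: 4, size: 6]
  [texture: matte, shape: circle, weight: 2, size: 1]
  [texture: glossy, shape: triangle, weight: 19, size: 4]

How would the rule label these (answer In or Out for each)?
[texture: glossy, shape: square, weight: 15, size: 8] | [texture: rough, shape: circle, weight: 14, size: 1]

Out, Out

A rule that fits every label: texture is smooth AND size ≤ 5 — true of each 'In' example, false of each 'Out' one.
[texture: glossy, shape: square, weight: 15, size: 8]: Out (texture is glossy, size = 8).
[texture: rough, shape: circle, weight: 14, size: 1]: Out (texture is rough, size = 1).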